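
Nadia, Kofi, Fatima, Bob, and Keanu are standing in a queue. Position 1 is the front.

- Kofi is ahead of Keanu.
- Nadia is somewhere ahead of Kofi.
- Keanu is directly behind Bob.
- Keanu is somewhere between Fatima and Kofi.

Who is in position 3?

Bob

With clues 1–3, Keanu and Nadia are ruled out for position 3.
With clues 1–4, Fatima and Kofi are ruled out for position 3.
So position 3 is Bob.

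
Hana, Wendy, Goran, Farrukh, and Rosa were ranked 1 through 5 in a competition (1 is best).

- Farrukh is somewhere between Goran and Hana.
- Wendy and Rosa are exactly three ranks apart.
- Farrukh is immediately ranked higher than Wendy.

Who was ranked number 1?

With clue 1, Farrukh is ruled out for rank 1.
With clues 1–3, Goran, Hana, and Wendy are ruled out for rank 1.
So rank 1 is Rosa.

Rosa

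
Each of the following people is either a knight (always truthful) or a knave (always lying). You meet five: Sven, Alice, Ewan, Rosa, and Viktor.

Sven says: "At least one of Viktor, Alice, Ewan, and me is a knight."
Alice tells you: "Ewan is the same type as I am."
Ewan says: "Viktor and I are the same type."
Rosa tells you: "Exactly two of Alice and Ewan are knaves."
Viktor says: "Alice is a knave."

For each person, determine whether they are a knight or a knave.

Consider Sven. Suppose Sven is a knave.
Then no assignment of the remaining roles makes every statement match its speaker's type — contradiction.
So Sven is a knight.
Consider Alice. Suppose Alice is a knight.
Then no assignment of the remaining roles makes every statement match its speaker's type — contradiction.
So Alice is a knave.
With that fixed, Viktor's statement is true, so Viktor is a knight.
Consider Ewan. Suppose Ewan is a knave.
Then Alice's statement comes out true, contradicting Alice being a knave.
So Ewan is a knight.
With that fixed, Rosa's statement is false, so Rosa is a knave.

Sven: knight, Alice: knave, Ewan: knight, Rosa: knave, Viktor: knight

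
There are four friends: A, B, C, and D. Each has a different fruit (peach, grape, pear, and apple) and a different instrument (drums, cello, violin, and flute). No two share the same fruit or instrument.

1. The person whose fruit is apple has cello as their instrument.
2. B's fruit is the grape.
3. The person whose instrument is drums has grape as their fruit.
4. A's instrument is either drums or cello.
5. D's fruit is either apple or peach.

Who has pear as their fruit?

C

With clues 1–2, B is impossible for the one with fruit pear.
With clues 1–4, A is impossible for the one with fruit pear.
With clues 1–5, D is impossible for the one with fruit pear.
That leaves C.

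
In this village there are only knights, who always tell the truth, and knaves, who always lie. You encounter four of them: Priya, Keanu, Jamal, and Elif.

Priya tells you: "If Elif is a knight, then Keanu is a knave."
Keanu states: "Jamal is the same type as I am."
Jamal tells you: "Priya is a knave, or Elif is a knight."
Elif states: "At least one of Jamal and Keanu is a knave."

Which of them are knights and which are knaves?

Consider Priya. Suppose Priya is a knave.
Then no assignment of the remaining roles makes every statement match its speaker's type — contradiction.
So Priya is a knight.
Consider Keanu. Suppose Keanu is a knight.
Then no assignment of the remaining roles makes every statement match its speaker's type — contradiction.
So Keanu is a knave.
With that fixed, Elif's statement is true, so Elif is a knight.
With that fixed, Jamal's statement is true, so Jamal is a knight.

Priya: knight, Keanu: knave, Jamal: knight, Elif: knight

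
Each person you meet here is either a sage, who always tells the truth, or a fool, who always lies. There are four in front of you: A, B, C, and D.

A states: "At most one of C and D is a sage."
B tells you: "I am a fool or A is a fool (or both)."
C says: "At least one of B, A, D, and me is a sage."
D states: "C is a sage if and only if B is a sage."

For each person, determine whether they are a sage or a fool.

A: fool, B: sage, C: sage, D: sage

Consider A. Suppose A is a sage.
Then whichever role B has, B's statement has the wrong truth value — contradiction.
So A is a fool.
With that fixed, B's statement is true, so B is a sage.
With that fixed, C's statement is true, so C is a sage.
With that fixed, D's statement is true, so D is a sage.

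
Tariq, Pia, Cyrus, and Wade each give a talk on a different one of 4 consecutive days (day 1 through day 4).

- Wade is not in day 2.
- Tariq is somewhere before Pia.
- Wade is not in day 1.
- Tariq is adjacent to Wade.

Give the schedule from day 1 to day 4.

From clue 1: Wade is in {1,3,4}.
From clues 1–2: Tariq is in {1,2,3}.
From clues 1–3: Tariq is in {1,2}.
From clues 1–4: Cyrus → day 1, Tariq → day 2, Wade → day 3, Pia → day 4.

Cyrus, Tariq, Wade, Pia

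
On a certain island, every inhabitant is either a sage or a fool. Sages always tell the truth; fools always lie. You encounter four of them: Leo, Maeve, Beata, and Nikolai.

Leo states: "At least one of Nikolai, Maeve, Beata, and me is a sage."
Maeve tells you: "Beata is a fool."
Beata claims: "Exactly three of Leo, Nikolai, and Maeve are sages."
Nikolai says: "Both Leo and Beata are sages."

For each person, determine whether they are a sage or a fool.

Leo: sage, Maeve: sage, Beata: fool, Nikolai: fool

Consider Leo. Suppose Leo is a fool.
Then no assignment of the remaining roles makes every statement match its speaker's type — contradiction.
So Leo is a sage.
Consider Maeve. Suppose Maeve is a fool.
Then no assignment of the remaining roles makes every statement match its speaker's type — contradiction.
So Maeve is a sage.
Consider Beata. Suppose Beata is a sage.
Then Maeve's statement comes out false, contradicting Maeve being a sage.
So Beata is a fool.
With that fixed, Nikolai's statement is false, so Nikolai is a fool.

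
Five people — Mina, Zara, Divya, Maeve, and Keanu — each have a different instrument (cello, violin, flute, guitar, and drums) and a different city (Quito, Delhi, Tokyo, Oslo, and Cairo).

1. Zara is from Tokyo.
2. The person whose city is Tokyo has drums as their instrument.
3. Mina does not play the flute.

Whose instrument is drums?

Zara

With clues 1–2, Divya, Keanu, Maeve, and Mina are impossible for the one with instrument drums.
That leaves Zara.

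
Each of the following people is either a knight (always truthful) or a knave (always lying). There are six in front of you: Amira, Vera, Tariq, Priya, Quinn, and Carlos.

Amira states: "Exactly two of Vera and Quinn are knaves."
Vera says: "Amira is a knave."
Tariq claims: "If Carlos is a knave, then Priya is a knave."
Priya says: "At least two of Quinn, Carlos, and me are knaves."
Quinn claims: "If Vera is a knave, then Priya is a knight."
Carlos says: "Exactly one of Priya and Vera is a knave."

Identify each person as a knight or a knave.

Amira: knave, Vera: knight, Tariq: knight, Priya: knave, Quinn: knight, Carlos: knight

Consider Amira. Suppose Amira is a knight.
Then no assignment of the remaining roles makes every statement match its speaker's type — contradiction.
So Amira is a knave.
With that fixed, Vera's statement is true, so Vera is a knight.
With that fixed, Quinn's statement is true, so Quinn is a knight.
Consider Tariq. Suppose Tariq is a knave.
Then no assignment of the remaining roles makes every statement match its speaker's type — contradiction.
So Tariq is a knight.
Consider Priya. Suppose Priya is a knight.
Then Priya's own statement would have to be true, but it can't be — contradiction.
So Priya is a knave.
With that fixed, Carlos's statement is true, so Carlos is a knight.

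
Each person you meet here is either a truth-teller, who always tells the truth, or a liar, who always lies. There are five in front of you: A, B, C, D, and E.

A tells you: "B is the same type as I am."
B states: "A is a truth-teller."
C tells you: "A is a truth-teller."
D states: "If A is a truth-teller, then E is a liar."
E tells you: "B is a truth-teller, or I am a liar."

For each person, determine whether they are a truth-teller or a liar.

A: truth-teller, B: truth-teller, C: truth-teller, D: liar, E: truth-teller

Consider A. Suppose A is a liar.
Then no assignment of the remaining roles makes every statement match its speaker's type — contradiction.
So A is a truth-teller.
With that fixed, B's statement is true, so B is a truth-teller.
With that fixed, C's statement is true, so C is a truth-teller.
With that fixed, E's statement is true, so E is a truth-teller.
With that fixed, D's statement is false, so D is a liar.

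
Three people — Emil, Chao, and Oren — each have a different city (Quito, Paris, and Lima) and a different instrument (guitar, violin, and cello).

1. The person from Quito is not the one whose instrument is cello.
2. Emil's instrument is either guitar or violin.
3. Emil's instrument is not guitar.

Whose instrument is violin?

Emil

With clues 1–3, Chao and Oren are impossible for the one with instrument violin.
That leaves Emil.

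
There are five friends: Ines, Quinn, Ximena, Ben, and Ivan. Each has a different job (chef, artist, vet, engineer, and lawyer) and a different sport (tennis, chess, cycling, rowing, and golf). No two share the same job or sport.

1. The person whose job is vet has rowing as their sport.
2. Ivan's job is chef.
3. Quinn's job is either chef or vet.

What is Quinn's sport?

rowing

With clues 1–3, chess, cycling, golf, and tennis are impossible for Quinn's sport.
That leaves rowing.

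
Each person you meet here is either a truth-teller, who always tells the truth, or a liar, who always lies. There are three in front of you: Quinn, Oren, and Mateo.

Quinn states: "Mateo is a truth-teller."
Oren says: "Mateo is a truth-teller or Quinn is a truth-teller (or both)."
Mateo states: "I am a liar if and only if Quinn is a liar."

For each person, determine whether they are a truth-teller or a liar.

Consider Quinn. Suppose Quinn is a liar.
Then whichever role Mateo has, Mateo's statement has the wrong truth value — contradiction.
So Quinn is a truth-teller.
With that fixed, Oren's statement is true, so Oren is a truth-teller.
Consider Mateo. Suppose Mateo is a liar.
Then Quinn's statement comes out false, contradicting Quinn being a truth-teller.
So Mateo is a truth-teller.

Quinn: truth-teller, Oren: truth-teller, Mateo: truth-teller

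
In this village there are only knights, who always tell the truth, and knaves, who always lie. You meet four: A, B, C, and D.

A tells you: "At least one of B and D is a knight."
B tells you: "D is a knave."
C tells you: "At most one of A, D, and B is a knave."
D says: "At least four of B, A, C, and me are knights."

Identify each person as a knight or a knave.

Consider A. Suppose A is a knave.
Then no assignment of the remaining roles makes every statement match its speaker's type — contradiction.
So A is a knight.
Consider B. Suppose B is a knave.
Then no assignment of the remaining roles makes every statement match its speaker's type — contradiction.
So B is a knight.
With that fixed, C's statement is true, so C is a knight.
Consider D. Suppose D is a knight.
Then B's statement comes out false, contradicting B being a knight.
So D is a knave.

A: knight, B: knight, C: knight, D: knave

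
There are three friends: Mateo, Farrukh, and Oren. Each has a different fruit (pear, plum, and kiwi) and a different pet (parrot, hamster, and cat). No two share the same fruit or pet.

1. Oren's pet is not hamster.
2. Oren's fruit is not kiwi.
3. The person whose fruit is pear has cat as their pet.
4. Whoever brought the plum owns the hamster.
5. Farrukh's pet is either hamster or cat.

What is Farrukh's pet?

With clues 1–4, cat is impossible for Farrukh's pet.
With clues 1–5, parrot is impossible for Farrukh's pet.
That leaves hamster.

hamster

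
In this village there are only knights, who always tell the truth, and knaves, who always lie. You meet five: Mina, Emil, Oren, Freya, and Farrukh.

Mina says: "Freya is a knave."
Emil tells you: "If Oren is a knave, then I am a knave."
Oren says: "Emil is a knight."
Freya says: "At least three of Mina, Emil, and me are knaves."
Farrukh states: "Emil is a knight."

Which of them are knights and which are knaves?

Mina: knight, Emil: knight, Oren: knight, Freya: knave, Farrukh: knight

Consider Mina. Suppose Mina is a knave.
Then no assignment of the remaining roles makes every statement match its speaker's type — contradiction.
So Mina is a knight.
With that fixed, Freya's statement is false, so Freya is a knave.
Consider Emil. Suppose Emil is a knave.
Then Emil's own statement would have to be false, but it can't be — contradiction.
So Emil is a knight.
With that fixed, Oren's statement is true, so Oren is a knight.
With that fixed, Farrukh's statement is true, so Farrukh is a knight.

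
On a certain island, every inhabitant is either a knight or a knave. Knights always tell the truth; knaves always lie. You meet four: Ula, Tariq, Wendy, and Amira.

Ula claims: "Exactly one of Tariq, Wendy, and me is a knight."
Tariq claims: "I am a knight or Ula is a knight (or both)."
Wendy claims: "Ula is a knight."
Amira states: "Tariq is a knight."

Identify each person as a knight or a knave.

Consider Ula. Suppose Ula is a knight.
Then no assignment of the remaining roles makes every statement match its speaker's type — contradiction.
So Ula is a knave.
With that fixed, Wendy's statement is false, so Wendy is a knave.
Consider Tariq. Suppose Tariq is a knight.
Then Ula's statement comes out true, contradicting Ula being a knave.
So Tariq is a knave.
With that fixed, Amira's statement is false, so Amira is a knave.

Ula: knave, Tariq: knave, Wendy: knave, Amira: knave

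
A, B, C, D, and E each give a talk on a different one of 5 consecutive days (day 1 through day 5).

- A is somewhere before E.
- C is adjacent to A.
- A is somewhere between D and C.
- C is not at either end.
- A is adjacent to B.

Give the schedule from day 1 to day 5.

D, B, A, C, E

From clue 1: A is in {1,2,3,4}.
From clues 1–2: E is in {3,4,5}.
From clues 1–3: A is in {2,3}.
From clues 1–5: D → day 1, B → day 2, A → day 3, C → day 4, E → day 5.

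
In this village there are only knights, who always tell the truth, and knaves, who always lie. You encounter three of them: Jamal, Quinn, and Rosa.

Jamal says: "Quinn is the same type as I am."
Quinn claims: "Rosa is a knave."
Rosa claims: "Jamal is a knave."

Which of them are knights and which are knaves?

Jamal: knight, Quinn: knight, Rosa: knave

Consider Jamal. Suppose Jamal is a knave.
Then no assignment of the remaining roles makes every statement match its speaker's type — contradiction.
So Jamal is a knight.
With that fixed, Rosa's statement is false, so Rosa is a knave.
With that fixed, Quinn's statement is true, so Quinn is a knight.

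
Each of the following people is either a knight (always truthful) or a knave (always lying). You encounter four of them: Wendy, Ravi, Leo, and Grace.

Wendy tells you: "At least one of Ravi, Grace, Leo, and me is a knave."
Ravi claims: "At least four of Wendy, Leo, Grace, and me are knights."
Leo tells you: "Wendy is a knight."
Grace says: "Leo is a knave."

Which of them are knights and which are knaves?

Consider Wendy. Suppose Wendy is a knave.
Then Wendy's own statement would have to be false, but it can't be — contradiction.
So Wendy is a knight.
With that fixed, Leo's statement is true, so Leo is a knight.
With that fixed, Grace's statement is false, so Grace is a knave.
With that fixed, Ravi's statement is false, so Ravi is a knave.

Wendy: knight, Ravi: knave, Leo: knight, Grace: knave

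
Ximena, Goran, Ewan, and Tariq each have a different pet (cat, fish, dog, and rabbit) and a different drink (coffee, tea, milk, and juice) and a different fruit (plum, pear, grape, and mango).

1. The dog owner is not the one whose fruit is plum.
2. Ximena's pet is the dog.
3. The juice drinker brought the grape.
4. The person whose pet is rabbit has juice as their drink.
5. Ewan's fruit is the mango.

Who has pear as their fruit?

With clues 1–5, Ewan, Goran, and Tariq are impossible for the one with fruit pear.
That leaves Ximena.

Ximena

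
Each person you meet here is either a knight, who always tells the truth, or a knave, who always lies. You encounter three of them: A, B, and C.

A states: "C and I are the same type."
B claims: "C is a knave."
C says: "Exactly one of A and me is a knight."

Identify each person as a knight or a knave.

Consider A. Suppose A is a knight.
Then whichever role C has, C's statement has the wrong truth value — contradiction.
So A is a knave.
Consider B. Suppose B is a knight.
Then no assignment of the remaining roles makes every statement match its speaker's type — contradiction.
So B is a knave.
Consider C. Suppose C is a knave.
Then A's statement comes out true, contradicting A being a knave.
So C is a knight.

A: knave, B: knave, C: knight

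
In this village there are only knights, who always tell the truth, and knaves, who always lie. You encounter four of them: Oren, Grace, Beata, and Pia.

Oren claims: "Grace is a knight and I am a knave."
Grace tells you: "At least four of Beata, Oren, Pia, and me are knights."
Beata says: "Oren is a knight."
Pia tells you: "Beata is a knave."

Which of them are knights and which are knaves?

Consider Oren. Suppose Oren is a knight.
Then Oren's own statement would have to be true, but it can't be — contradiction.
So Oren is a knave.
With that fixed, Grace's statement is false, so Grace is a knave.
With that fixed, Beata's statement is false, so Beata is a knave.
With that fixed, Pia's statement is true, so Pia is a knight.

Oren: knave, Grace: knave, Beata: knave, Pia: knight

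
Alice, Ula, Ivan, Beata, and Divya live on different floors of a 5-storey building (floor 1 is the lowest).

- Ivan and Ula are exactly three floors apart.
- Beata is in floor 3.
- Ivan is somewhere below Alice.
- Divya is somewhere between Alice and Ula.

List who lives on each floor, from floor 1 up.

From clue 1: Ula is in {1,2,4,5}.
From clues 1–2: Beata → floor 3.
From clues 1–3: Alice is in {2,4,5}.
From clues 1–4: Ula → floor 1, Divya → floor 2, Ivan → floor 4, Alice → floor 5.

Ula, Divya, Beata, Ivan, Alice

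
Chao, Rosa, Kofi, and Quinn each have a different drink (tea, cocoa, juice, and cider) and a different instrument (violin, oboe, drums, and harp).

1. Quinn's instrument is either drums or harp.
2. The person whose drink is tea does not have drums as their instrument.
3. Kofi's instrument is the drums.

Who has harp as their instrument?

With clues 1–3, Chao, Kofi, and Rosa are impossible for the one with instrument harp.
That leaves Quinn.

Quinn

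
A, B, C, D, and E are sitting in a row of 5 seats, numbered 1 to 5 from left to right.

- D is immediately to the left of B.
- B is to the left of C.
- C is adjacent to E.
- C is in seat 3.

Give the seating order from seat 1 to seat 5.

From clue 1: B is in {2,3,4,5}.
From clues 1–2: B is in {2,3,4}.
From clues 1–3: B is in {2,3}.
From clues 1–4: D → seat 1, B → seat 2, C → seat 3, E → seat 4, A → seat 5.

D, B, C, E, A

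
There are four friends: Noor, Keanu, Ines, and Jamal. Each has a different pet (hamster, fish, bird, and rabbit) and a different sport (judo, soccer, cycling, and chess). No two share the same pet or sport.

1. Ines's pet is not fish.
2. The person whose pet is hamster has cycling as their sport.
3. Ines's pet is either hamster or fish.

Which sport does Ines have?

With clues 1–3, chess, judo, and soccer are impossible for Ines's sport.
That leaves cycling.

cycling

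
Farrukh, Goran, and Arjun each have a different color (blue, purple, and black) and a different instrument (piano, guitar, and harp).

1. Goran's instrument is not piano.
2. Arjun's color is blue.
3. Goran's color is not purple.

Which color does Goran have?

black

With clues 1–2, blue is impossible for Goran's color.
With clues 1–3, purple is impossible for Goran's color.
That leaves black.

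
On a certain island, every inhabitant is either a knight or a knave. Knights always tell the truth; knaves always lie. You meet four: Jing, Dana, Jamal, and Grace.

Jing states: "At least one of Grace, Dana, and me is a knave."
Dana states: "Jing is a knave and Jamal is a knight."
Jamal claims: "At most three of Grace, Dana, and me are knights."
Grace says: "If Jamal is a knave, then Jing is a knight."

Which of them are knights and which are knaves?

Jing: knight, Dana: knave, Jamal: knight, Grace: knight

Regardless of anyone's role, Jamal's statement is true, so Jamal is a knight.
With that fixed, Grace's statement is true, so Grace is a knight.
Consider Jing. Suppose Jing is a knave.
Then Jing's own statement would have to be false, but it can't be — contradiction.
So Jing is a knight.
With that fixed, Dana's statement is false, so Dana is a knave.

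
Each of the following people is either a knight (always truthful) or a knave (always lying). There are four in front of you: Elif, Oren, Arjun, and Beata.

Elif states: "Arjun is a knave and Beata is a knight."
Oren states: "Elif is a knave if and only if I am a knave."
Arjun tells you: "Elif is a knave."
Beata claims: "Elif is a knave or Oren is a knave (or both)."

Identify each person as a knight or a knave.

Elif: knight, Oren: knave, Arjun: knave, Beata: knight

Consider Elif. Suppose Elif is a knave.
Then whichever role Oren has, Oren's statement has the wrong truth value — contradiction.
So Elif is a knight.
With that fixed, Arjun's statement is false, so Arjun is a knave.
Consider Oren. Suppose Oren is a knight.
Then no assignment of the remaining roles makes every statement match its speaker's type — contradiction.
So Oren is a knave.
With that fixed, Beata's statement is true, so Beata is a knight.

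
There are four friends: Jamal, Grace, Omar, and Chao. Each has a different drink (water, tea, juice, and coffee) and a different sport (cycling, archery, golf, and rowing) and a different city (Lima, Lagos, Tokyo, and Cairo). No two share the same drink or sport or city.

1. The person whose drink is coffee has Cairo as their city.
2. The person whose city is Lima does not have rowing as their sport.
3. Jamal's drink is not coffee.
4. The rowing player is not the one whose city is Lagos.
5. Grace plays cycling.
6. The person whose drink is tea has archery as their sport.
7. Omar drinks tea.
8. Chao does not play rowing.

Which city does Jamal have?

Tokyo

With clues 1–3, Cairo is impossible for Jamal's city.
With clues 1–8, Lagos and Lima are impossible for Jamal's city.
That leaves Tokyo.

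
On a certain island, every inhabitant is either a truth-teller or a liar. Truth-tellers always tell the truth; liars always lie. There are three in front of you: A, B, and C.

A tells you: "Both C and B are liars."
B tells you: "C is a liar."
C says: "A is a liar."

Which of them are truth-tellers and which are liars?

A: liar, B: liar, C: truth-teller

Consider A. Suppose A is a truth-teller.
Then no assignment of the remaining roles makes every statement match its speaker's type — contradiction.
So A is a liar.
With that fixed, C's statement is true, so C is a truth-teller.
With that fixed, B's statement is false, so B is a liar.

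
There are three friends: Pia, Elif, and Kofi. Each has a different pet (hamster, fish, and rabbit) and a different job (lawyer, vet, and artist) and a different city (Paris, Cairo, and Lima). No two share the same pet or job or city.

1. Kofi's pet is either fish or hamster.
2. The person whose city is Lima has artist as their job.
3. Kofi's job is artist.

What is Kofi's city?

With clues 1–3, Cairo and Paris are impossible for Kofi's city.
That leaves Lima.

Lima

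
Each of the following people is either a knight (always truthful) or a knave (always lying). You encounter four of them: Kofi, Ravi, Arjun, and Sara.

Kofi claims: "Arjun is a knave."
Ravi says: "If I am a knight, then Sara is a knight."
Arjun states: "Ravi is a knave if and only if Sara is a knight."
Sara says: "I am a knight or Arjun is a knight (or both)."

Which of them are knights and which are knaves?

Kofi: knight, Ravi: knight, Arjun: knave, Sara: knight

Consider Kofi. Suppose Kofi is a knave.
Then no assignment of the remaining roles makes every statement match its speaker's type — contradiction.
So Kofi is a knight.
Consider Ravi. Suppose Ravi is a knave.
Then Ravi's own statement would have to be false, but it can't be — contradiction.
So Ravi is a knight.
Consider Arjun. Suppose Arjun is a knight.
Then Kofi's statement comes out false, contradicting Kofi being a knight.
So Arjun is a knave.
Consider Sara. Suppose Sara is a knave.
Then Ravi's statement comes out false, contradicting Ravi being a knight.
So Sara is a knight.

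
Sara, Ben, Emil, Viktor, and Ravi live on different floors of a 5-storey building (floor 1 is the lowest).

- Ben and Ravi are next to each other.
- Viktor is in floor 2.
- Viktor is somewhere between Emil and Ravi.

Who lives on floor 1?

Emil

With clues 1–2, Ben, Ravi, and Viktor are ruled out for floor 1.
With clues 1–3, Sara is ruled out for floor 1.
So floor 1 is Emil.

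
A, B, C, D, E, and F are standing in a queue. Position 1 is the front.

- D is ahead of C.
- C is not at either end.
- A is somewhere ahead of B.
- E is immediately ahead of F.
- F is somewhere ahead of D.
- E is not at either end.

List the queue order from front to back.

From clue 1: C is in {2,3,4,5,6}.
From clues 1–2: C is in {2,3,4,5}.
From clues 1–4: B is in {2,3,4,6}.
From clues 1–5: B → position 6.
From clues 1–6: A → position 1, E → position 2, F → position 3, D → position 4, C → position 5.

A, E, F, D, C, B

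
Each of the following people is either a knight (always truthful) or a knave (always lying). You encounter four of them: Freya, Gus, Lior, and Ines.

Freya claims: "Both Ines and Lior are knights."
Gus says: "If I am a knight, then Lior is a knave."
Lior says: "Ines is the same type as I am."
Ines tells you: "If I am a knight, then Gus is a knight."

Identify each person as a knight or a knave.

Consider Freya. Suppose Freya is a knight.
Then no assignment of the remaining roles makes every statement match its speaker's type — contradiction.
So Freya is a knave.
Consider Gus. Suppose Gus is a knave.
Then Gus's own statement would have to be false, but it can't be — contradiction.
So Gus is a knight.
With that fixed, Ines's statement is true, so Ines is a knight.
Consider Lior. Suppose Lior is a knight.
Then Freya's statement comes out true, contradicting Freya being a knave.
So Lior is a knave.

Freya: knave, Gus: knight, Lior: knave, Ines: knight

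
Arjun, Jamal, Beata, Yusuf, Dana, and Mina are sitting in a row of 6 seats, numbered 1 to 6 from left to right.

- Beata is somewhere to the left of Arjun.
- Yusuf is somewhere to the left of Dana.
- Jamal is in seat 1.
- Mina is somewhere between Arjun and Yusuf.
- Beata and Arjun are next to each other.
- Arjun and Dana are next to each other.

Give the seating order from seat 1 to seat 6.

From clue 1: Arjun is in {2,3,4,5,6}.
From clues 1–3: Jamal → seat 1.
From clues 1–4: Arjun is in {3,5,6}.
From clues 1–5: Yusuf is in {2,5}.
From clues 1–6: Yusuf → seat 2, Mina → seat 3, Beata → seat 4, Arjun → seat 5, Dana → seat 6.

Jamal, Yusuf, Mina, Beata, Arjun, Dana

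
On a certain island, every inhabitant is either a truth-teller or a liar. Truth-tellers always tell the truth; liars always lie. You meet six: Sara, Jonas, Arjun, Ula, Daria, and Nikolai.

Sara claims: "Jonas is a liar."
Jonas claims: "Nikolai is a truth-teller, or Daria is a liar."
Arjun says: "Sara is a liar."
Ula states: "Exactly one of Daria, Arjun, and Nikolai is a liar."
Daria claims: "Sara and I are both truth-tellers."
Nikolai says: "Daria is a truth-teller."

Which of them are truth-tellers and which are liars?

Consider Sara. Suppose Sara is a truth-teller.
Then no assignment of the remaining roles makes every statement match its speaker's type — contradiction.
So Sara is a liar.
With that fixed, Arjun's statement is true, so Arjun is a truth-teller.
With that fixed, Daria's statement is false, so Daria is a liar.
With that fixed, Nikolai's statement is false, so Nikolai is a liar.
With that fixed, Jonas's statement is true, so Jonas is a truth-teller.
With that fixed, Ula's statement is false, so Ula is a liar.

Sara: liar, Jonas: truth-teller, Arjun: truth-teller, Ula: liar, Daria: liar, Nikolai: liar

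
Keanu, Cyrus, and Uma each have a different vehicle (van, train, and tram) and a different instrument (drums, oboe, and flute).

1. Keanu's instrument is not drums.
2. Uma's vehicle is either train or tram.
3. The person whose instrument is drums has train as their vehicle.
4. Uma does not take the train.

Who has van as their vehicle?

With clues 1–2, Uma is impossible for the one with vehicle van.
With clues 1–4, Cyrus is impossible for the one with vehicle van.
That leaves Keanu.

Keanu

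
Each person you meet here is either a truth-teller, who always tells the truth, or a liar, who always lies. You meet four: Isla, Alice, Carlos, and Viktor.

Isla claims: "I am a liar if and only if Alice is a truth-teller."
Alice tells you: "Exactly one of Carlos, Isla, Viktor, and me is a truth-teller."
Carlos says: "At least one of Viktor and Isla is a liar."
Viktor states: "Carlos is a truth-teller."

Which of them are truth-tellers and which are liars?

Isla: liar, Alice: liar, Carlos: truth-teller, Viktor: truth-teller

Consider Isla. Suppose Isla is a truth-teller.
Then no assignment of the remaining roles makes every statement match its speaker's type — contradiction.
So Isla is a liar.
With that fixed, Carlos's statement is true, so Carlos is a truth-teller.
With that fixed, Viktor's statement is true, so Viktor is a truth-teller.
With that fixed, Alice's statement is false, so Alice is a liar.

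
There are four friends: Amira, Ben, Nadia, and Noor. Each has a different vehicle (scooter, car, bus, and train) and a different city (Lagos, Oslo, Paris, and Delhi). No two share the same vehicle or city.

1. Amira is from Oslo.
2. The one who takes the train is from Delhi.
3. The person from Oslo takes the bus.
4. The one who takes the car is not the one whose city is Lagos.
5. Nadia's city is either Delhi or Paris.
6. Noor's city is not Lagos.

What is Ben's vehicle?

scooter

With clues 1–3, bus is impossible for Ben's vehicle.
With clues 1–6, car and train are impossible for Ben's vehicle.
That leaves scooter.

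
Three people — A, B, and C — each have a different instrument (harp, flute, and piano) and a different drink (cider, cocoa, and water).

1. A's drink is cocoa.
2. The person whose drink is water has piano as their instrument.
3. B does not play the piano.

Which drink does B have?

cider

Clue 1 rules out cocoa for B's drink.
With clues 1–3, water is impossible for B's drink.
That leaves cider.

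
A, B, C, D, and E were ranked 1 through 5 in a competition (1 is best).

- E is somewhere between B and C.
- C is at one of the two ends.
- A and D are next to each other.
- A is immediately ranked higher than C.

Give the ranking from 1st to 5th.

B, E, D, A, C

From clue 1: E is in {2,3,4}.
From clues 1–2: C is in {1,5}.
From clues 1–4: B → rank 1, E → rank 2, D → rank 3, A → rank 4, C → rank 5.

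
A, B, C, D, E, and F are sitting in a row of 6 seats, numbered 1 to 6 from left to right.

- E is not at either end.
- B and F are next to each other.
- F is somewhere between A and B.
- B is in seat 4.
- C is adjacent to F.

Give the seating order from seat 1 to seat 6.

A, C, F, B, E, D

From clue 1: E is in {2,3,4,5}.
From clues 1–4: B → seat 4.
From clues 1–5: A → seat 1, C → seat 2, F → seat 3, E → seat 5, D → seat 6.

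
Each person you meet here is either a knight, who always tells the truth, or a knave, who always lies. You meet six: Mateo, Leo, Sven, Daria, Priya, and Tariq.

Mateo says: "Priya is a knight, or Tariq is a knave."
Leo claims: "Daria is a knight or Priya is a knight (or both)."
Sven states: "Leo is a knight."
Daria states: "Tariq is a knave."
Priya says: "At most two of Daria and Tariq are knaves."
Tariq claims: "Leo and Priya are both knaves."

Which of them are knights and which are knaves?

Regardless of anyone's role, Priya's statement is true, so Priya is a knight.
With that fixed, Tariq's statement is false, so Tariq is a knave.
With that fixed, Mateo's statement is true, so Mateo is a knight.
With that fixed, Leo's statement is true, so Leo is a knight.
With that fixed, Sven's statement is true, so Sven is a knight.
With that fixed, Daria's statement is true, so Daria is a knight.

Mateo: knight, Leo: knight, Sven: knight, Daria: knight, Priya: knight, Tariq: knave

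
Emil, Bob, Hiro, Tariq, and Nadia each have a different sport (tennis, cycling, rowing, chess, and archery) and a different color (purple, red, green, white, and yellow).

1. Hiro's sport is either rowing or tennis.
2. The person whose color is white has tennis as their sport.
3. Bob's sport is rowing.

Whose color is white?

With clues 1–3, Bob, Emil, Nadia, and Tariq are impossible for the one with color white.
That leaves Hiro.

Hiro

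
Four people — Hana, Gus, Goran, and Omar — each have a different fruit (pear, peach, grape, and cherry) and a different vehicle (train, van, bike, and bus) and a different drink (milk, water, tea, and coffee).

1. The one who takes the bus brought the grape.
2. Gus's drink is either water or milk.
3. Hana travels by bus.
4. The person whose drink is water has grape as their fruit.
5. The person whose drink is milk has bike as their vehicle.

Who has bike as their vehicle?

Gus

With clues 1–3, Hana is impossible for the one with vehicle bike.
With clues 1–5, Goran and Omar are impossible for the one with vehicle bike.
That leaves Gus.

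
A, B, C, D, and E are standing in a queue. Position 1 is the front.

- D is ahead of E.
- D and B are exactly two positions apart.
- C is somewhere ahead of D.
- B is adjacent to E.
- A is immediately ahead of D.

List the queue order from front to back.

C, A, D, E, B

From clue 1: D is in {1,2,3,4}.
From clues 1–3: C is in {1,2,3}.
From clues 1–4: B is in {4,5}.
From clues 1–5: C → position 1, A → position 2, D → position 3, E → position 4, B → position 5.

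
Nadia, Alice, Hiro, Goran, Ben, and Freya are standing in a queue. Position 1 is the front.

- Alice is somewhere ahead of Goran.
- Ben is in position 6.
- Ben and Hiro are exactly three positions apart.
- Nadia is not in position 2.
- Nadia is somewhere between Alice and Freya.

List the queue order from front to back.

Alice, Goran, Hiro, Nadia, Freya, Ben

From clue 1: Alice is in {1,2,3,4,5}.
From clues 1–2: Ben → position 6.
From clues 1–3: Hiro → position 3.
From clues 1–4: Nadia is in {1,4,5}.
From clues 1–5: Alice → position 1, Goran → position 2, Nadia → position 4, Freya → position 5.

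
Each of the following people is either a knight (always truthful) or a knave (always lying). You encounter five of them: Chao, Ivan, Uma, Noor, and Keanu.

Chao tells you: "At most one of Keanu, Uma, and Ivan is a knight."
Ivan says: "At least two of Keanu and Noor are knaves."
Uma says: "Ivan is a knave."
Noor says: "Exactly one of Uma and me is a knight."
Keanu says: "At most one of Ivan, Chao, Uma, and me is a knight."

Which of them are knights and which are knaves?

Consider Chao. Suppose Chao is a knave.
Then no assignment of the remaining roles makes every statement match its speaker's type — contradiction.
So Chao is a knight.
Consider Ivan. Suppose Ivan is a knave.
Then no assignment of the remaining roles makes every statement match its speaker's type — contradiction.
So Ivan is a knight.
With that fixed, Uma's statement is false, so Uma is a knave.
With that fixed, Keanu's statement is false, so Keanu is a knave.
Consider Noor. Suppose Noor is a knight.
Then Ivan's statement comes out false, contradicting Ivan being a knight.
So Noor is a knave.

Chao: knight, Ivan: knight, Uma: knave, Noor: knave, Keanu: knave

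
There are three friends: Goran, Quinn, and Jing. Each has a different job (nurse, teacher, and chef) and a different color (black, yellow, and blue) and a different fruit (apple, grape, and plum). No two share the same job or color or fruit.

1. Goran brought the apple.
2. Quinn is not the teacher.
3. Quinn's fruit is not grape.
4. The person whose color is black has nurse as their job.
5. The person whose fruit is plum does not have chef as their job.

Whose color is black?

Quinn

With clues 1–5, Goran and Jing are impossible for the one with color black.
That leaves Quinn.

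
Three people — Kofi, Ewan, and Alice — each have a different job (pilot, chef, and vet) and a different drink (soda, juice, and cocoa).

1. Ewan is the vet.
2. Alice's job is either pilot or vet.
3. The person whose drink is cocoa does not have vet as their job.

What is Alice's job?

pilot

Clue 1 rules out vet for Alice's job.
With clues 1–2, chef is impossible for Alice's job.
That leaves pilot.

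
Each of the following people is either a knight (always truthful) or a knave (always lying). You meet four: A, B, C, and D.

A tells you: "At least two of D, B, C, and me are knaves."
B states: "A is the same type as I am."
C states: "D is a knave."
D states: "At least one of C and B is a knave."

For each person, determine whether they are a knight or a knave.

A: knight, B: knave, C: knave, D: knight

Consider A. Suppose A is a knave.
Then whichever role B has, B's statement has the wrong truth value — contradiction.
So A is a knight.
Consider B. Suppose B is a knight.
Then no assignment of the remaining roles makes every statement match its speaker's type — contradiction.
So B is a knave.
With that fixed, D's statement is true, so D is a knight.
With that fixed, C's statement is false, so C is a knave.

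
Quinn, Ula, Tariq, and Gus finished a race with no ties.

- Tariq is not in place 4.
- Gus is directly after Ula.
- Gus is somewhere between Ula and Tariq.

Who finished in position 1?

With clues 1–2, Gus is ruled out for place 1.
With clues 1–3, Quinn and Tariq are ruled out for place 1.
So place 1 is Ula.

Ula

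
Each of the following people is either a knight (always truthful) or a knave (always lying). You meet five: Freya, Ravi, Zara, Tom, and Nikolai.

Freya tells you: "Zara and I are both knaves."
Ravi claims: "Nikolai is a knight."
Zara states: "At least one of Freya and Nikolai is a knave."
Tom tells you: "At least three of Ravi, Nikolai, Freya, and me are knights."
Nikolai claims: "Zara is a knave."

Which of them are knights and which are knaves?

Consider Freya. Suppose Freya is a knight.
Then Freya's own statement would have to be true, but it can't be — contradiction.
So Freya is a knave.
With that fixed, Zara's statement is true, so Zara is a knight.
With that fixed, Nikolai's statement is false, so Nikolai is a knave.
With that fixed, Ravi's statement is false, so Ravi is a knave.
With that fixed, Tom's statement is false, so Tom is a knave.

Freya: knave, Ravi: knave, Zara: knight, Tom: knave, Nikolai: knave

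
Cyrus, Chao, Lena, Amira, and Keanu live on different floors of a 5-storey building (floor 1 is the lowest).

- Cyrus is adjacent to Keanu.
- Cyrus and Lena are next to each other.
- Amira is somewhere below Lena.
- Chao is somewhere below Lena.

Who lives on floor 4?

Cyrus

With clues 1–3, Amira and Chao are ruled out for floor 4.
With clues 1–4, Keanu and Lena are ruled out for floor 4.
So floor 4 is Cyrus.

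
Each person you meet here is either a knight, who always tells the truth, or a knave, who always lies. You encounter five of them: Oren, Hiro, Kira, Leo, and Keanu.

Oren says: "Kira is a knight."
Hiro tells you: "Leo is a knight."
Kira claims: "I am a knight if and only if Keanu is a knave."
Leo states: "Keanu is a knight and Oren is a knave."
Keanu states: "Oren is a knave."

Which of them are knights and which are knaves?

Oren: knight, Hiro: knave, Kira: knight, Leo: knave, Keanu: knave

Consider Oren. Suppose Oren is a knave.
Then no assignment of the remaining roles makes every statement match its speaker's type — contradiction.
So Oren is a knight.
With that fixed, Leo's statement is false, so Leo is a knave.
With that fixed, Keanu's statement is false, so Keanu is a knave.
With that fixed, Hiro's statement is false, so Hiro is a knave.
Consider Kira. Suppose Kira is a knave.
Then Oren's statement comes out false, contradicting Oren being a knight.
So Kira is a knight.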